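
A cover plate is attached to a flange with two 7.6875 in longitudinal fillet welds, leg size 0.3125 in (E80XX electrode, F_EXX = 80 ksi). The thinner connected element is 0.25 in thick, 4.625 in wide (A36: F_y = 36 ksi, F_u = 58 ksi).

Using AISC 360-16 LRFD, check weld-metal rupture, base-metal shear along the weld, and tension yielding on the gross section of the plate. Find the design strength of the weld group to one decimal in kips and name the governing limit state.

Weld metal: throat = 0.707×0.3125 = 0.22094 in, L = 2×7.6875 = 15.375 in. φR_n = 0.75 × 0.6 × 80 × 0.22094 × 15.375 = 122.3 kips.
Base metal shear (0.25 in plate): yield φR_n = 1.0×0.6×36×0.25×15.375 = 83.0 kips; rupture φR_n = 0.75×0.6×58×0.25×15.375 = 100.3 kips; take 83.0 kips (yield).
Tension yield (gross): A_g = 4.625×0.25 = 1.1563 in². φR_n = 0.90 × 36 × 1.1563 = 37.5 kips.
Governing: min(122.3, 83.0, 37.5) = 37.5 kips → gross-section yield.

37.5 kips (gross-section yield governs)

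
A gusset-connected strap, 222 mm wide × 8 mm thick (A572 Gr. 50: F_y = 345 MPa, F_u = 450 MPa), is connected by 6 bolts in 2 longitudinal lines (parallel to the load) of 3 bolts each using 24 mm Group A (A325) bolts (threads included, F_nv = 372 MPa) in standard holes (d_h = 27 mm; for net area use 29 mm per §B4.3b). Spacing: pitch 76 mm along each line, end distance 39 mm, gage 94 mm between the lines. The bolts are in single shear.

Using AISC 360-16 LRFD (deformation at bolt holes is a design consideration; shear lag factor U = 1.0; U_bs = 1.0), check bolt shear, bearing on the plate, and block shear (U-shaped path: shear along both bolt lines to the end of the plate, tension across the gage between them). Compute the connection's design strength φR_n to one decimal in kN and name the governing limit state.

559.4 kN (block shear governs)

Bolt shear: A_b = π(24)²/4 = 452.39 mm². φR_n = 0.75 × 372 × 452.39 × 6 × 1 = 757.3 kN.
Bearing (8 mm plate, F_u = 450 MPa): end bolts L_c = 39 − 27/2 = 25.5, R_n = min(1.2×25.5×8×450, 2.4×24×8×450) = 110.16 kN/bolt; interior L_c = 76 − 27 = 49, R_n = 207.36 kN/bolt. φR_n = 0.75 × (2×110.16 + 4×207.36) = 787.3 kN.
Block shear: shear path 2×[39+2×76] = 2×191 mm, A_gv = 3056, A_nv = 2×(191 − 2.5×29)×8 = 1896 mm²; tension across gage: (94 − 1×29)×8 = 520 mm². R_n = min(0.6×450×1896, 0.6×345×3056) + 1.0×450×520 = min(511.92, 632.59) + 234 = 745.92 kN. φR_n = 0.75 × 745.92 = 559.4 kN.
Governing: min(757.3, 787.3, 559.4) = 559.4 kN → block shear.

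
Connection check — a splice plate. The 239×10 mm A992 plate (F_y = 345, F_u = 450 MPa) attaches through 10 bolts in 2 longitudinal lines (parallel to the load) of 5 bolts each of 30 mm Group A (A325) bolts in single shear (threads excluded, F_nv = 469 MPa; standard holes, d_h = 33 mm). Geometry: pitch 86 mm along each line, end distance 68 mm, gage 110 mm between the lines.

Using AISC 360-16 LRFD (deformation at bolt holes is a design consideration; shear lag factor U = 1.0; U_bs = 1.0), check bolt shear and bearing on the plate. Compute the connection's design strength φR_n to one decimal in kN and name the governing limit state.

2134.4 kN (bearing governs)

Bolt shear: A_b = π(30)²/4 = 706.86 mm². φR_n = 0.75 × 469 × 706.86 × 10 × 1 = 2486.4 kN.
Bearing (10 mm plate, F_u = 450 MPa): end bolts L_c = 68 − 33/2 = 51.5, R_n = min(1.2×51.5×10×450, 2.4×30×10×450) = 278.1 kN/bolt; interior L_c = 86 − 33 = 53, R_n = 286.2 kN/bolt. φR_n = 0.75 × (2×278.1 + 8×286.2) = 2134.4 kN.
Governing: min(2486.4, 2134.4) = 2134.4 kN → bearing.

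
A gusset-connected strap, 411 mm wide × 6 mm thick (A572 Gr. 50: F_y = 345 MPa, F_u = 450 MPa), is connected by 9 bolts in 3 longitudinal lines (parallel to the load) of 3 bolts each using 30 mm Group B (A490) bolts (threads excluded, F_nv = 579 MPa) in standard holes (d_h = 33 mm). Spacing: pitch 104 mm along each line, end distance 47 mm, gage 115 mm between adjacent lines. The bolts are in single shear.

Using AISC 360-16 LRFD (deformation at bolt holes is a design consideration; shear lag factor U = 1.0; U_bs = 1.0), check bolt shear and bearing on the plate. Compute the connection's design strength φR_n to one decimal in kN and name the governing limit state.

1097.1 kN (bearing governs)

Bolt shear: A_b = π(30)²/4 = 706.86 mm². φR_n = 0.75 × 579 × 706.86 × 9 × 1 = 2762.6 kN.
Bearing (6 mm plate, F_u = 450 MPa): end bolts L_c = 47 − 33/2 = 30.5, R_n = min(1.2×30.5×6×450, 2.4×30×6×450) = 98.82 kN/bolt; interior L_c = 104 − 33 = 71, R_n = 194.4 kN/bolt. φR_n = 0.75 × (3×98.82 + 6×194.4) = 1097.1 kN.
Governing: min(2762.6, 1097.1) = 1097.1 kN → bearing.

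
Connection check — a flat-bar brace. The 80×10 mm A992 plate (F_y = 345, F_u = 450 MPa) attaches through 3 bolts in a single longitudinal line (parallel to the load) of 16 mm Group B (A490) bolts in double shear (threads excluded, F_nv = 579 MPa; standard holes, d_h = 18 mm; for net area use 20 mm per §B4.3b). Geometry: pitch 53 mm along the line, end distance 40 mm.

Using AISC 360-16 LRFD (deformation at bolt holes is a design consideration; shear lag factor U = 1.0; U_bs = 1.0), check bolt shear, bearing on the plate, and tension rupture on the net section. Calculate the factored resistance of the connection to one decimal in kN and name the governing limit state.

202.5 kN (net-section rupture governs)

Bolt shear: A_b = π(16)²/4 = 201.06 mm². φR_n = 0.75 × 579 × 201.06 × 3 × 2 = 523.9 kN.
Bearing (10 mm plate, F_u = 450 MPa): end bolts L_c = 40 − 18/2 = 31, R_n = min(1.2×31×10×450, 2.4×16×10×450) = 167.4 kN/bolt; interior L_c = 53 − 18 = 35, R_n = 172.8 kN/bolt. φR_n = 0.75 × (1×167.4 + 2×172.8) = 384.8 kN.
Tension rupture (net): A_n = (80 − 1×20)×10 = 600 mm² (U = 1.0, A_e = A_n). φR_n = 0.75 × 450 × 600 = 202.5 kN.
Governing: min(523.9, 384.8, 202.5) = 202.5 kN → net-section rupture.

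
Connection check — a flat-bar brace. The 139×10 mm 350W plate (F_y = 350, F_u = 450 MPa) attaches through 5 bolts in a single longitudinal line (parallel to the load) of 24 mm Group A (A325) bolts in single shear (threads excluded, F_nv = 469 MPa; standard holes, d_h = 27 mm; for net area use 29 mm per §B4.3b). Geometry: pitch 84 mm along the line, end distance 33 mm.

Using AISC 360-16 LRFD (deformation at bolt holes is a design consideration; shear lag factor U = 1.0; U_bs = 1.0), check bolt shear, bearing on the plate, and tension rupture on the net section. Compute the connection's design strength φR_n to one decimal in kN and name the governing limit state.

Bolt shear: A_b = π(24)²/4 = 452.39 mm². φR_n = 0.75 × 469 × 452.39 × 5 × 1 = 795.6 kN.
Bearing (10 mm plate, F_u = 450 MPa): end bolts L_c = 33 − 27/2 = 19.5, R_n = min(1.2×19.5×10×450, 2.4×24×10×450) = 105.3 kN/bolt; interior L_c = 84 − 27 = 57, R_n = 259.2 kN/bolt. φR_n = 0.75 × (1×105.3 + 4×259.2) = 856.6 kN.
Tension rupture (net): A_n = (139 − 1×29)×10 = 1100 mm² (U = 1.0, A_e = A_n). φR_n = 0.75 × 450 × 1100 = 371.3 kN.
Governing: min(795.6, 856.6, 371.3) = 371.3 kN → net-section rupture.

371.3 kN (net-section rupture governs)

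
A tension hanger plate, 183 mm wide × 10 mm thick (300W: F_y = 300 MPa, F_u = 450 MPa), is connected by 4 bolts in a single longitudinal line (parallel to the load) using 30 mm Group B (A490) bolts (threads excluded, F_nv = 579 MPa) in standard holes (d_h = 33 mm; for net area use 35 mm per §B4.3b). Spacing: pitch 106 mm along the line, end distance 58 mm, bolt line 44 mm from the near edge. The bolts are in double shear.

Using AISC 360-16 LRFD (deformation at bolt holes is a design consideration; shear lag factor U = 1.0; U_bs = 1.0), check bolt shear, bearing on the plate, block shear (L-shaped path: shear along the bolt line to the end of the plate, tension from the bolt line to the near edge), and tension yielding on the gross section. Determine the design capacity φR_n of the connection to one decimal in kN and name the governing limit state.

Bolt shear: A_b = π(30)²/4 = 706.86 mm². φR_n = 0.75 × 579 × 706.86 × 4 × 2 = 2455.6 kN.
Bearing (10 mm plate, F_u = 450 MPa): end bolts L_c = 58 − 33/2 = 41.5, R_n = min(1.2×41.5×10×450, 2.4×30×10×450) = 224.1 kN/bolt; interior L_c = 106 − 33 = 73, R_n = 324 kN/bolt. φR_n = 0.75 × (1×224.1 + 3×324) = 897.1 kN.
Block shear: shear path 1×[58+3×106] = 1×376 mm, A_gv = 3760, A_nv = 1×(376 − 3.5×35)×10 = 2535 mm²; tension to near edge: (44 − 0.5×35)×10 = 265 mm². R_n = min(0.6×450×2535, 0.6×300×3760) + 1.0×450×265 = min(684.45, 676.8) + 119.25 = 796.05 kN. φR_n = 0.75 × 796.05 = 597.0 kN.
Tension yield (gross): A_g = 183×10 = 1830 mm². φR_n = 0.90 × 300 × 1830 = 494.1 kN.
Governing: min(2455.6, 897.1, 597.0, 494.1) = 494.1 kN → gross-section yield.

494.1 kN (gross-section yield governs)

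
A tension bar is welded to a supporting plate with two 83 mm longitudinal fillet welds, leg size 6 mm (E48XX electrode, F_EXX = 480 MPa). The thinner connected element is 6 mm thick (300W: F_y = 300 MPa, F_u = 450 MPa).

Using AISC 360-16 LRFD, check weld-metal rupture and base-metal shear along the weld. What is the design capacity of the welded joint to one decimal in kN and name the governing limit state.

152.1 kN (weld metal governs)

Weld metal: throat = 0.707×6 = 4.242 mm, L = 2×83 = 166 mm. φR_n = 0.75 × 0.6 × 480 × 4.242 × 166 = 152.1 kN.
Base metal shear (6 mm plate): yield φR_n = 1.0×0.6×300×6×166 = 179.3 kN; rupture φR_n = 0.75×0.6×450×6×166 = 201.7 kN; take 179.3 kN (yield).
Governing: min(152.1, 179.3) = 152.1 kN → weld metal.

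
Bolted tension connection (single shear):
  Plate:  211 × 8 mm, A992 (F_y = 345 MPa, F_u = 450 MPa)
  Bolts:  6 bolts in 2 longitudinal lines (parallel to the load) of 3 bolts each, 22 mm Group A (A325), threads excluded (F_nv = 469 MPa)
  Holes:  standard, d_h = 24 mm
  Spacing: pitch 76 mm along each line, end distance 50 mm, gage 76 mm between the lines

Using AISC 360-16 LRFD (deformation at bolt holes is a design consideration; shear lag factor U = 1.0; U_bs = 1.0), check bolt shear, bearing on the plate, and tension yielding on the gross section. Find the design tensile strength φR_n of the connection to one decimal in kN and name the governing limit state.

524.1 kN (gross-section yield governs)

Bolt shear: A_b = π(22)²/4 = 380.13 mm². φR_n = 0.75 × 469 × 380.13 × 6 × 1 = 802.3 kN.
Bearing (8 mm plate, F_u = 450 MPa): end bolts L_c = 50 − 24/2 = 38, R_n = min(1.2×38×8×450, 2.4×22×8×450) = 164.16 kN/bolt; interior L_c = 76 − 24 = 52, R_n = 190.08 kN/bolt. φR_n = 0.75 × (2×164.16 + 4×190.08) = 816.5 kN.
Tension yield (gross): A_g = 211×8 = 1688 mm². φR_n = 0.90 × 345 × 1688 = 524.1 kN.
Governing: min(802.3, 816.5, 524.1) = 524.1 kN → gross-section yield.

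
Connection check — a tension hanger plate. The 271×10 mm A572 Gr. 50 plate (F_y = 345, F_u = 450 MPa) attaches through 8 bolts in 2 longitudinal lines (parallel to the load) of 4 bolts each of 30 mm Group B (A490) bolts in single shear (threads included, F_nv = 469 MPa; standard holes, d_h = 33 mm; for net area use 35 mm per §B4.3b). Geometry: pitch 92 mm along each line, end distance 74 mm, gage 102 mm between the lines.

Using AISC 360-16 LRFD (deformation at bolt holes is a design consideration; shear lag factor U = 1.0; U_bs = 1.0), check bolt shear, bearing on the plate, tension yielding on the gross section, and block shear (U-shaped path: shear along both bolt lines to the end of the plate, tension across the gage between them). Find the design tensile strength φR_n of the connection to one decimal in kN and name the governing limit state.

Bolt shear: A_b = π(30)²/4 = 706.86 mm². φR_n = 0.75 × 469 × 706.86 × 8 × 1 = 1989.1 kN.
Bearing (10 mm plate, F_u = 450 MPa): end bolts L_c = 74 − 33/2 = 57.5, R_n = min(1.2×57.5×10×450, 2.4×30×10×450) = 310.5 kN/bolt; interior L_c = 92 − 33 = 59, R_n = 318.6 kN/bolt. φR_n = 0.75 × (2×310.5 + 6×318.6) = 1899.5 kN.
Tension yield (gross): A_g = 271×10 = 2710 mm². φR_n = 0.90 × 345 × 2710 = 841.5 kN.
Block shear: shear path 2×[74+3×92] = 2×350 mm, A_gv = 7000, A_nv = 2×(350 − 3.5×35)×10 = 4550 mm²; tension across gage: (102 − 1×35)×10 = 670 mm². R_n = min(0.6×450×4550, 0.6×345×7000) + 1.0×450×670 = min(1228.5, 1449) + 301.5 = 1530 kN. φR_n = 0.75 × 1530 = 1147.5 kN.
Governing: min(1989.1, 1899.5, 841.5, 1147.5) = 841.5 kN → gross-section yield.

841.5 kN (gross-section yield governs)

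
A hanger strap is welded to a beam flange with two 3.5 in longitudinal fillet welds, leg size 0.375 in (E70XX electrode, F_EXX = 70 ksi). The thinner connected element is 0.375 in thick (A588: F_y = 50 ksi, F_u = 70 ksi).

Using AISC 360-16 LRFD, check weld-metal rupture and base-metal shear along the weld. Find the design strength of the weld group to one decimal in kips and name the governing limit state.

Weld metal: throat = 0.707×0.375 = 0.26513 in, L = 2×3.5 = 7 in. φR_n = 0.75 × 0.6 × 70 × 0.26513 × 7 = 58.5 kips.
Base metal shear (0.375 in plate): yield φR_n = 1.0×0.6×50×0.375×7 = 78.8 kips; rupture φR_n = 0.75×0.6×70×0.375×7 = 82.7 kips; take 78.8 kips (yield).
Governing: min(58.5, 78.8) = 58.5 kips → weld metal.

58.5 kips (weld metal governs)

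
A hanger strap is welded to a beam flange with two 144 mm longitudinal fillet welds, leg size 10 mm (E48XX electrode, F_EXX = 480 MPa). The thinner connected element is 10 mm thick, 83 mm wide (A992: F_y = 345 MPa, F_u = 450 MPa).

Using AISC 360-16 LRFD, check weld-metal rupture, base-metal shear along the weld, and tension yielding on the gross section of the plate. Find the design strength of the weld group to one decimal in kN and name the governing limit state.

Weld metal: throat = 0.707×10 = 7.07 mm, L = 2×144 = 288 mm. φR_n = 0.75 × 0.6 × 480 × 7.07 × 288 = 439.8 kN.
Base metal shear (10 mm plate): yield φR_n = 1.0×0.6×345×10×288 = 596.2 kN; rupture φR_n = 0.75×0.6×450×10×288 = 583.2 kN; take 583.2 kN (rupture).
Tension yield (gross): A_g = 83×10 = 830 mm². φR_n = 0.90 × 345 × 830 = 257.7 kN.
Governing: min(439.8, 583.2, 257.7) = 257.7 kN → gross-section yield.

257.7 kN (gross-section yield governs)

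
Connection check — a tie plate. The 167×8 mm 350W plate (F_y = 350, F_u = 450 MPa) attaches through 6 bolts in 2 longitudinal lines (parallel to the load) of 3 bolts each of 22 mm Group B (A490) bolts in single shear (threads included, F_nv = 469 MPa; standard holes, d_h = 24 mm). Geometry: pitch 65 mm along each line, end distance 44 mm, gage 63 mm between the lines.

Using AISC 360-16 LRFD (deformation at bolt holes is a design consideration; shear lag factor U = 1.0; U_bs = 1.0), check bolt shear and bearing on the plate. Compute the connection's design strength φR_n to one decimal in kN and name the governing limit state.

Bolt shear: A_b = π(22)²/4 = 380.13 mm². φR_n = 0.75 × 469 × 380.13 × 6 × 1 = 802.3 kN.
Bearing (8 mm plate, F_u = 450 MPa): end bolts L_c = 44 − 24/2 = 32, R_n = min(1.2×32×8×450, 2.4×22×8×450) = 138.24 kN/bolt; interior L_c = 65 − 24 = 41, R_n = 177.12 kN/bolt. φR_n = 0.75 × (2×138.24 + 4×177.12) = 738.7 kN.
Governing: min(802.3, 738.7) = 738.7 kN → bearing.

738.7 kN (bearing governs)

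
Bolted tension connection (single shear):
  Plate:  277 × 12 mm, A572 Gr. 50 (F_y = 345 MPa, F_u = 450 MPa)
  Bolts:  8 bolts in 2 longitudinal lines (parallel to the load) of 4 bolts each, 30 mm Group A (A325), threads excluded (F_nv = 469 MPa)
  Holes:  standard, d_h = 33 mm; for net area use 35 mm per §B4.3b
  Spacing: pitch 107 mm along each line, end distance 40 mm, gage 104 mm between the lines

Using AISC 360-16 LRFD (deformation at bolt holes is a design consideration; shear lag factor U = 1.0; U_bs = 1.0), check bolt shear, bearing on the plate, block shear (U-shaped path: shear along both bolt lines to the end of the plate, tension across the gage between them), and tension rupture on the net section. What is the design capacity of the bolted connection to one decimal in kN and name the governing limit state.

Bolt shear: A_b = π(30)²/4 = 706.86 mm². φR_n = 0.75 × 469 × 706.86 × 8 × 1 = 1989.1 kN.
Bearing (12 mm plate, F_u = 450 MPa): end bolts L_c = 40 − 33/2 = 23.5, R_n = min(1.2×23.5×12×450, 2.4×30×12×450) = 152.28 kN/bolt; interior L_c = 107 − 33 = 74, R_n = 388.8 kN/bolt. φR_n = 0.75 × (2×152.28 + 6×388.8) = 1978.0 kN.
Block shear: shear path 2×[40+3×107] = 2×361 mm, A_gv = 8664, A_nv = 2×(361 − 3.5×35)×12 = 5724 mm²; tension across gage: (104 − 1×35)×12 = 828 mm². R_n = min(0.6×450×5724, 0.6×345×8664) + 1.0×450×828 = min(1545.5, 1793.4) + 372.6 = 1918.1 kN. φR_n = 0.75 × 1918.1 = 1438.6 kN.
Tension rupture (net): A_n = (277 − 2×35)×12 = 2484 mm² (U = 1.0, A_e = A_n). φR_n = 0.75 × 450 × 2484 = 838.4 kN.
Governing: min(1989.1, 1978.0, 1438.6, 838.4) = 838.4 kN → net-section rupture.

838.4 kN (net-section rupture governs)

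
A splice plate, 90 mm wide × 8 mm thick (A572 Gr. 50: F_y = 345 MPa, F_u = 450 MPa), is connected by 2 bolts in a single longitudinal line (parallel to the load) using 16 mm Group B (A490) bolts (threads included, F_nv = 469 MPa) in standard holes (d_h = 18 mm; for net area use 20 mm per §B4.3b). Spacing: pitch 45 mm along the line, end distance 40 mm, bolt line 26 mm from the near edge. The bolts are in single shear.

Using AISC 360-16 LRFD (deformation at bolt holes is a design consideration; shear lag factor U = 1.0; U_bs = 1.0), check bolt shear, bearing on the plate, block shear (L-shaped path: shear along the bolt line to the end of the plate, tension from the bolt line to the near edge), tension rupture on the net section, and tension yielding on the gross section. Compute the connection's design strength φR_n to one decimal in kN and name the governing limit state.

Bolt shear: A_b = π(16)²/4 = 201.06 mm². φR_n = 0.75 × 469 × 201.06 × 2 × 1 = 141.4 kN.
Bearing (8 mm plate, F_u = 450 MPa): end bolts L_c = 40 − 18/2 = 31, R_n = min(1.2×31×8×450, 2.4×16×8×450) = 133.92 kN/bolt; interior L_c = 45 − 18 = 27, R_n = 116.64 kN/bolt. φR_n = 0.75 × (1×133.92 + 1×116.64) = 187.9 kN.
Block shear: shear path 1×[40+1×45] = 1×85 mm, A_gv = 680, A_nv = 1×(85 − 1.5×20)×8 = 440 mm²; tension to near edge: (26 − 0.5×20)×8 = 128 mm². R_n = min(0.6×450×440, 0.6×345×680) + 1.0×450×128 = min(118.8, 140.76) + 57.6 = 176.4 kN. φR_n = 0.75 × 176.4 = 132.3 kN.
Tension rupture (net): A_n = (90 − 1×20)×8 = 560 mm² (U = 1.0, A_e = A_n). φR_n = 0.75 × 450 × 560 = 189.0 kN.
Tension yield (gross): A_g = 90×8 = 720 mm². φR_n = 0.90 × 345 × 720 = 223.6 kN.
Governing: min(141.4, 187.9, 132.3, 189.0, 223.6) = 132.3 kN → block shear.

132.3 kN (block shear governs)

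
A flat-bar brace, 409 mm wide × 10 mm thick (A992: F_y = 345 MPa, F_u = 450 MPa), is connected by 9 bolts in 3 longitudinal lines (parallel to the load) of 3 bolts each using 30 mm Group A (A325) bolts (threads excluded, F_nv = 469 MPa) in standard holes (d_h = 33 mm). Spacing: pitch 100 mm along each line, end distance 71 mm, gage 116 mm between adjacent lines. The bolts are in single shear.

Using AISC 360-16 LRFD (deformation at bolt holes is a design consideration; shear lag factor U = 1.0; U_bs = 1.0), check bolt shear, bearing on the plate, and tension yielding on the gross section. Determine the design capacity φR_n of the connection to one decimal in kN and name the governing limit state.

1269.9 kN (gross-section yield governs)

Bolt shear: A_b = π(30)²/4 = 706.86 mm². φR_n = 0.75 × 469 × 706.86 × 9 × 1 = 2237.7 kN.
Bearing (10 mm plate, F_u = 450 MPa): end bolts L_c = 71 − 33/2 = 54.5, R_n = min(1.2×54.5×10×450, 2.4×30×10×450) = 294.3 kN/bolt; interior L_c = 100 − 33 = 67, R_n = 324 kN/bolt. φR_n = 0.75 × (3×294.3 + 6×324) = 2120.2 kN.
Tension yield (gross): A_g = 409×10 = 4090 mm². φR_n = 0.90 × 345 × 4090 = 1269.9 kN.
Governing: min(2237.7, 2120.2, 1269.9) = 1269.9 kN → gross-section yield.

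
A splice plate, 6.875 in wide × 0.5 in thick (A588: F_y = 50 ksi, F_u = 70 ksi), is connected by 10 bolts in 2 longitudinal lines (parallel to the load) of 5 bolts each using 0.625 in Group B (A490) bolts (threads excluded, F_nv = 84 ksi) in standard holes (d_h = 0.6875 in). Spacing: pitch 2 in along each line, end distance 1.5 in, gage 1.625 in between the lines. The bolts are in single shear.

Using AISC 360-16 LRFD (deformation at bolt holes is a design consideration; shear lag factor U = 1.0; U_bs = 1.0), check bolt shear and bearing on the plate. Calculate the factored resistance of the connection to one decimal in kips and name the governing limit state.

Bolt shear: A_b = π(0.625)²/4 = 0.3068 in². φR_n = 0.75 × 84 × 0.3068 × 10 × 1 = 193.3 kips.
Bearing (0.5 in plate, F_u = 70 ksi): end bolts L_c = 1.5 − 0.6875/2 = 1.15625, R_n = min(1.2×1.15625×0.5×70, 2.4×0.625×0.5×70) = 48.563 kips/bolt; interior L_c = 2 − 0.6875 = 1.3125, R_n = 52.5 kips/bolt. φR_n = 0.75 × (2×48.563 + 8×52.5) = 387.8 kips.
Governing: min(193.3, 387.8) = 193.3 kips → bolt shear.

193.3 kips (bolt shear governs)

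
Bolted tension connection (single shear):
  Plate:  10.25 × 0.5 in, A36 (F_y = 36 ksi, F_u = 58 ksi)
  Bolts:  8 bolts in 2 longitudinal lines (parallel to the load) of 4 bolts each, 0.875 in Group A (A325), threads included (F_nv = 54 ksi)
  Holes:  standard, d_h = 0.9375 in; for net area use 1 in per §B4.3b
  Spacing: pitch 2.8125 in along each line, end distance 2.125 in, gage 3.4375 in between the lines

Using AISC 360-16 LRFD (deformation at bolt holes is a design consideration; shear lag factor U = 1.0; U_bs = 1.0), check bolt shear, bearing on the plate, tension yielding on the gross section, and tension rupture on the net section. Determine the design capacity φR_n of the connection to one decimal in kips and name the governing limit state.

Bolt shear: A_b = π(0.875)²/4 = 0.60132 in². φR_n = 0.75 × 54 × 0.60132 × 8 × 1 = 194.8 kips.
Bearing (0.5 in plate, F_u = 58 ksi): end bolts L_c = 2.125 − 0.9375/2 = 1.65625, R_n = min(1.2×1.65625×0.5×58, 2.4×0.875×0.5×58) = 57.638 kips/bolt; interior L_c = 2.8125 − 0.9375 = 1.875, R_n = 60.9 kips/bolt. φR_n = 0.75 × (2×57.638 + 6×60.9) = 360.5 kips.
Tension yield (gross): A_g = 10.25×0.5 = 5.125 in². φR_n = 0.90 × 36 × 5.125 = 166.1 kips.
Tension rupture (net): A_n = (10.25 − 2×1)×0.5 = 4.125 in² (U = 1.0, A_e = A_n). φR_n = 0.75 × 58 × 4.125 = 179.4 kips.
Governing: min(194.8, 360.5, 166.1, 179.4) = 166.1 kips → gross-section yield.

166.1 kips (gross-section yield governs)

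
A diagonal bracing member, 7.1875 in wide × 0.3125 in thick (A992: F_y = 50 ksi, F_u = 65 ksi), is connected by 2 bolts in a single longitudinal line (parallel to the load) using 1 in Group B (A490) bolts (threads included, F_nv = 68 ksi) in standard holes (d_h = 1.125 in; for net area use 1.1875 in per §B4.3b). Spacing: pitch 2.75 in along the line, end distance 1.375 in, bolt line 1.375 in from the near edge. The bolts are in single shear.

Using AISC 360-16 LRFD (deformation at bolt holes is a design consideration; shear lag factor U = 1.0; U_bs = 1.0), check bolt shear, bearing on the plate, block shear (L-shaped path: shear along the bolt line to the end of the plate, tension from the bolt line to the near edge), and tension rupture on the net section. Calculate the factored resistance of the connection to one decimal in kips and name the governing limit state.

Bolt shear: A_b = π(1)²/4 = 0.7854 in². φR_n = 0.75 × 68 × 0.7854 × 2 × 1 = 80.1 kips.
Bearing (0.3125 in plate, F_u = 65 ksi): end bolts L_c = 1.375 − 1.125/2 = 0.8125, R_n = min(1.2×0.8125×0.3125×65, 2.4×1×0.3125×65) = 19.805 kips/bolt; interior L_c = 2.75 − 1.125 = 1.625, R_n = 39.609 kips/bolt. φR_n = 0.75 × (1×19.805 + 1×39.609) = 44.6 kips.
Block shear: shear path 1×[1.375+1×2.75] = 1×4.125 in, A_gv = 1.2891, A_nv = 1×(4.125 − 1.5×1.1875)×0.3125 = 0.73242 in²; tension to near edge: (1.375 − 0.5×1.1875)×0.3125 = 0.24414 in². R_n = min(0.6×65×0.73242, 0.6×50×1.2891) + 1.0×65×0.24414 = min(28.564, 38.673) + 15.869 = 44.433 kips. φR_n = 0.75 × 44.433 = 33.3 kips.
Tension rupture (net): A_n = (7.1875 − 1×1.1875)×0.3125 = 1.875 in² (U = 1.0, A_e = A_n). φR_n = 0.75 × 65 × 1.875 = 91.4 kips.
Governing: min(80.1, 44.6, 33.3, 91.4) = 33.3 kips → block shear.

33.3 kips (block shear governs)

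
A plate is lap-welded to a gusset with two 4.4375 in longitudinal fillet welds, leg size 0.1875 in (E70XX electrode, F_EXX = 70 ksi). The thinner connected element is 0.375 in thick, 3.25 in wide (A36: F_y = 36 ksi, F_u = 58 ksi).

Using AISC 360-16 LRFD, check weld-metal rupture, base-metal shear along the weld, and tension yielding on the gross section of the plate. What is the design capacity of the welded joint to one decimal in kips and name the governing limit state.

Weld metal: throat = 0.707×0.1875 = 0.13256 in, L = 2×4.4375 = 8.875 in. φR_n = 0.75 × 0.6 × 70 × 0.13256 × 8.875 = 37.1 kips.
Base metal shear (0.375 in plate): yield φR_n = 1.0×0.6×36×0.375×8.875 = 71.9 kips; rupture φR_n = 0.75×0.6×58×0.375×8.875 = 86.9 kips; take 71.9 kips (yield).
Tension yield (gross): A_g = 3.25×0.375 = 1.2188 in². φR_n = 0.90 × 36 × 1.2188 = 39.5 kips.
Governing: min(37.1, 71.9, 39.5) = 37.1 kips → weld metal.

37.1 kips (weld metal governs)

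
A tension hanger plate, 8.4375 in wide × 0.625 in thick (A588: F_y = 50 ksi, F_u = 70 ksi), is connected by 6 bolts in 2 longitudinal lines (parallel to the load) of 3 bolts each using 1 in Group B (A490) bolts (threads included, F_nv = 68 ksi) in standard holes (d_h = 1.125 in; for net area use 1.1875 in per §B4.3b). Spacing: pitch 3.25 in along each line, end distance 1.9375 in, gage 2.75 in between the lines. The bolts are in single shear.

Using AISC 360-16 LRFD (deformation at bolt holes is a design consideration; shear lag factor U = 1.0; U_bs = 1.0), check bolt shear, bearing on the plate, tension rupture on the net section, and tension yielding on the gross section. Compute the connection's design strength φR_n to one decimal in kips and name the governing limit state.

Bolt shear: A_b = π(1)²/4 = 0.7854 in². φR_n = 0.75 × 68 × 0.7854 × 6 × 1 = 240.3 kips.
Bearing (0.625 in plate, F_u = 70 ksi): end bolts L_c = 1.9375 − 1.125/2 = 1.375, R_n = min(1.2×1.375×0.625×70, 2.4×1×0.625×70) = 72.188 kips/bolt; interior L_c = 3.25 − 1.125 = 2.125, R_n = 105 kips/bolt. φR_n = 0.75 × (2×72.188 + 4×105) = 423.3 kips.
Tension rupture (net): A_n = (8.4375 − 2×1.1875)×0.625 = 3.7891 in² (U = 1.0, A_e = A_n). φR_n = 0.75 × 70 × 3.7891 = 198.9 kips.
Tension yield (gross): A_g = 8.4375×0.625 = 5.2734 in². φR_n = 0.90 × 50 × 5.2734 = 237.3 kips.
Governing: min(240.3, 423.3, 198.9, 237.3) = 198.9 kips → net-section rupture.

198.9 kips (net-section rupture governs)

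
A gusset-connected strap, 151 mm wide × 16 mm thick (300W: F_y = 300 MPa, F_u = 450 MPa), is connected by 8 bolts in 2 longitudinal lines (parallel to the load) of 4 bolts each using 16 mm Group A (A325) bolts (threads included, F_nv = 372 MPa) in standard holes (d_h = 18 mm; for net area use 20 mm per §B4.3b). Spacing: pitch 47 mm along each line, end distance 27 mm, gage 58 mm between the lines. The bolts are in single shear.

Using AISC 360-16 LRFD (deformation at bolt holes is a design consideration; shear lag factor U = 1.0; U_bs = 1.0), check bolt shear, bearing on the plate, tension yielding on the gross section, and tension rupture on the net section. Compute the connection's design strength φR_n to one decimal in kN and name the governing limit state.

448.8 kN (bolt shear governs)

Bolt shear: A_b = π(16)²/4 = 201.06 mm². φR_n = 0.75 × 372 × 201.06 × 8 × 1 = 448.8 kN.
Bearing (16 mm plate, F_u = 450 MPa): end bolts L_c = 27 − 18/2 = 18, R_n = min(1.2×18×16×450, 2.4×16×16×450) = 155.52 kN/bolt; interior L_c = 47 − 18 = 29, R_n = 250.56 kN/bolt. φR_n = 0.75 × (2×155.52 + 6×250.56) = 1360.8 kN.
Tension yield (gross): A_g = 151×16 = 2416 mm². φR_n = 0.90 × 300 × 2416 = 652.3 kN.
Tension rupture (net): A_n = (151 − 2×20)×16 = 1776 mm² (U = 1.0, A_e = A_n). φR_n = 0.75 × 450 × 1776 = 599.4 kN.
Governing: min(448.8, 1360.8, 652.3, 599.4) = 448.8 kN → bolt shear.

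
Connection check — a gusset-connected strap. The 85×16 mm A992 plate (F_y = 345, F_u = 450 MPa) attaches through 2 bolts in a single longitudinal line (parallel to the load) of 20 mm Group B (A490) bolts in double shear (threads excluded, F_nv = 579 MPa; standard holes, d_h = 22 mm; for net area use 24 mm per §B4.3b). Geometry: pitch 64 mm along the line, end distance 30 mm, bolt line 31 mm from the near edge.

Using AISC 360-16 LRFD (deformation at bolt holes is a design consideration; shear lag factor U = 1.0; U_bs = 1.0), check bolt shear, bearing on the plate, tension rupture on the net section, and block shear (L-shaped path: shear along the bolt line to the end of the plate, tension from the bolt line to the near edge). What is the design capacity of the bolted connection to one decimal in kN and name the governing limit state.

290.5 kN (block shear governs)

Bolt shear: A_b = π(20)²/4 = 314.16 mm². φR_n = 0.75 × 579 × 314.16 × 2 × 2 = 545.7 kN.
Bearing (16 mm plate, F_u = 450 MPa): end bolts L_c = 30 − 22/2 = 19, R_n = min(1.2×19×16×450, 2.4×20×16×450) = 164.16 kN/bolt; interior L_c = 64 − 22 = 42, R_n = 345.6 kN/bolt. φR_n = 0.75 × (1×164.16 + 1×345.6) = 382.3 kN.
Tension rupture (net): A_n = (85 − 1×24)×16 = 976 mm² (U = 1.0, A_e = A_n). φR_n = 0.75 × 450 × 976 = 329.4 kN.
Block shear: shear path 1×[30+1×64] = 1×94 mm, A_gv = 1504, A_nv = 1×(94 − 1.5×24)×16 = 928 mm²; tension to near edge: (31 − 0.5×24)×16 = 304 mm². R_n = min(0.6×450×928, 0.6×345×1504) + 1.0×450×304 = min(250.56, 311.33) + 136.8 = 387.36 kN. φR_n = 0.75 × 387.36 = 290.5 kN.
Governing: min(545.7, 382.3, 329.4, 290.5) = 290.5 kN → block shear.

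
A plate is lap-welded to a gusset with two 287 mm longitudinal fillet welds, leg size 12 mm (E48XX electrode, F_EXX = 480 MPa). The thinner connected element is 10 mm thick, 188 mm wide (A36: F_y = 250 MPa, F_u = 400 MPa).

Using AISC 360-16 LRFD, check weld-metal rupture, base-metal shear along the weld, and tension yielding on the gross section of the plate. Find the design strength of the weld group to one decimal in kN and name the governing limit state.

Weld metal: throat = 0.707×12 = 8.484 mm, L = 2×287 = 574 mm. φR_n = 0.75 × 0.6 × 480 × 8.484 × 574 = 1051.9 kN.
Base metal shear (10 mm plate): yield φR_n = 1.0×0.6×250×10×574 = 861.0 kN; rupture φR_n = 0.75×0.6×400×10×574 = 1033.2 kN; take 861.0 kN (yield).
Tension yield (gross): A_g = 188×10 = 1880 mm². φR_n = 0.90 × 250 × 1880 = 423.0 kN.
Governing: min(1051.9, 861.0, 423.0) = 423.0 kN → gross-section yield.

423.0 kN (gross-section yield governs)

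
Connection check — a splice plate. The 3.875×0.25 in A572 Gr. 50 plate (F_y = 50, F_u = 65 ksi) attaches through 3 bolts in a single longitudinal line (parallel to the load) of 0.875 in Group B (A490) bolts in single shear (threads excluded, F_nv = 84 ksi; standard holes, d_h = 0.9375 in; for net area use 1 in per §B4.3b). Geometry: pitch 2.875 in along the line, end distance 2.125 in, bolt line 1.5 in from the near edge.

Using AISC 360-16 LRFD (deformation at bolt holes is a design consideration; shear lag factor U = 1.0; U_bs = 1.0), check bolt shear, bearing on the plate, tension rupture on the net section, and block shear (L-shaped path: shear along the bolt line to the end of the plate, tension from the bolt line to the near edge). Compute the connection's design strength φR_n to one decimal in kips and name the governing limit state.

35.0 kips (net-section rupture governs)

Bolt shear: A_b = π(0.875)²/4 = 0.60132 in². φR_n = 0.75 × 84 × 0.60132 × 3 × 1 = 113.6 kips.
Bearing (0.25 in plate, F_u = 65 ksi): end bolts L_c = 2.125 − 0.9375/2 = 1.65625, R_n = min(1.2×1.65625×0.25×65, 2.4×0.875×0.25×65) = 32.297 kips/bolt; interior L_c = 2.875 − 0.9375 = 1.9375, R_n = 34.125 kips/bolt. φR_n = 0.75 × (1×32.297 + 2×34.125) = 75.4 kips.
Tension rupture (net): A_n = (3.875 − 1×1)×0.25 = 0.71875 in² (U = 1.0, A_e = A_n). φR_n = 0.75 × 65 × 0.71875 = 35.0 kips.
Block shear: shear path 1×[2.125+2×2.875] = 1×7.875 in, A_gv = 1.9688, A_nv = 1×(7.875 − 2.5×1)×0.25 = 1.3438 in²; tension to near edge: (1.5 − 0.5×1)×0.25 = 0.25 in². R_n = min(0.6×65×1.3438, 0.6×50×1.9688) + 1.0×65×0.25 = min(52.408, 59.064) + 16.25 = 68.658 kips. φR_n = 0.75 × 68.658 = 51.5 kips.
Governing: min(113.6, 75.4, 35.0, 51.5) = 35.0 kips → net-section rupture.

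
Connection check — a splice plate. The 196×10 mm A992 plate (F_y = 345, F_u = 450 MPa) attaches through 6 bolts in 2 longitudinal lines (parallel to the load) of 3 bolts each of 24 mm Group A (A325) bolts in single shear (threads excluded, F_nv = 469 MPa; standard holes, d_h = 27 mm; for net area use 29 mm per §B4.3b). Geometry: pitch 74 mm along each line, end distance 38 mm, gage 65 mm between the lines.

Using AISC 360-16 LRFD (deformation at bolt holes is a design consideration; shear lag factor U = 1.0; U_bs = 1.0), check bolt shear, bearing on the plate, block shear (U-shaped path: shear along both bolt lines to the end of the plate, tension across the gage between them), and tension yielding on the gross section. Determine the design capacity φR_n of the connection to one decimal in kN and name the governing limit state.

581.2 kN (block shear governs)

Bolt shear: A_b = π(24)²/4 = 452.39 mm². φR_n = 0.75 × 469 × 452.39 × 6 × 1 = 954.8 kN.
Bearing (10 mm plate, F_u = 450 MPa): end bolts L_c = 38 − 27/2 = 24.5, R_n = min(1.2×24.5×10×450, 2.4×24×10×450) = 132.3 kN/bolt; interior L_c = 74 − 27 = 47, R_n = 253.8 kN/bolt. φR_n = 0.75 × (2×132.3 + 4×253.8) = 959.9 kN.
Block shear: shear path 2×[38+2×74] = 2×186 mm, A_gv = 3720, A_nv = 2×(186 − 2.5×29)×10 = 2270 mm²; tension across gage: (65 − 1×29)×10 = 360 mm². R_n = min(0.6×450×2270, 0.6×345×3720) + 1.0×450×360 = min(612.9, 770.04) + 162 = 774.9 kN. φR_n = 0.75 × 774.9 = 581.2 kN.
Tension yield (gross): A_g = 196×10 = 1960 mm². φR_n = 0.90 × 345 × 1960 = 608.6 kN.
Governing: min(954.8, 959.9, 581.2, 608.6) = 581.2 kN → block shear.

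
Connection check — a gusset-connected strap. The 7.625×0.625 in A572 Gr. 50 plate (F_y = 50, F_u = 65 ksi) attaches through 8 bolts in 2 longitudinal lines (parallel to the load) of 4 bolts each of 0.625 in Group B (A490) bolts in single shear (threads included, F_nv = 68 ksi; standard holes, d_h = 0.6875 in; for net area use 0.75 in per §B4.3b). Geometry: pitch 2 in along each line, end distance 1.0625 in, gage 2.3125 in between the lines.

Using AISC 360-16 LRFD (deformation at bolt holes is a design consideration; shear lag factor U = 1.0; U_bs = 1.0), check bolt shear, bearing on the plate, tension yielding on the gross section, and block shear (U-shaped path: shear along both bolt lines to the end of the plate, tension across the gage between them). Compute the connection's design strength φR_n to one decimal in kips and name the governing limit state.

Bolt shear: A_b = π(0.625)²/4 = 0.3068 in². φR_n = 0.75 × 68 × 0.3068 × 8 × 1 = 125.2 kips.
Bearing (0.625 in plate, F_u = 65 ksi): end bolts L_c = 1.0625 − 0.6875/2 = 0.71875, R_n = min(1.2×0.71875×0.625×65, 2.4×0.625×0.625×65) = 35.039 kips/bolt; interior L_c = 2 − 0.6875 = 1.3125, R_n = 60.938 kips/bolt. φR_n = 0.75 × (2×35.039 + 6×60.938) = 326.8 kips.
Tension yield (gross): A_g = 7.625×0.625 = 4.7656 in². φR_n = 0.90 × 50 × 4.7656 = 214.5 kips.
Block shear: shear path 2×[1.0625+3×2] = 2×7.0625 in, A_gv = 8.8281, A_nv = 2×(7.0625 − 3.5×0.75)×0.625 = 5.5469 in²; tension across gage: (2.3125 − 1×0.75)×0.625 = 0.97656 in². R_n = min(0.6×65×5.5469, 0.6×50×8.8281) + 1.0×65×0.97656 = min(216.33, 264.84) + 63.476 = 279.81 kips. φR_n = 0.75 × 279.81 = 209.9 kips.
Governing: min(125.2, 326.8, 214.5, 209.9) = 125.2 kips → bolt shear.

125.2 kips (bolt shear governs)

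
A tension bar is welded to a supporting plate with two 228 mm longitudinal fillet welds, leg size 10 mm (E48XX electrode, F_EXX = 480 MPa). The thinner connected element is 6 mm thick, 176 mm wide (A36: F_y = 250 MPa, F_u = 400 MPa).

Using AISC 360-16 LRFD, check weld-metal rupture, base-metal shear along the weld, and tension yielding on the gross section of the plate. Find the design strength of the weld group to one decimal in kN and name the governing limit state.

237.6 kN (gross-section yield governs)

Weld metal: throat = 0.707×10 = 7.07 mm, L = 2×228 = 456 mm. φR_n = 0.75 × 0.6 × 480 × 7.07 × 456 = 696.4 kN.
Base metal shear (6 mm plate): yield φR_n = 1.0×0.6×250×6×456 = 410.4 kN; rupture φR_n = 0.75×0.6×400×6×456 = 492.5 kN; take 410.4 kN (yield).
Tension yield (gross): A_g = 176×6 = 1056 mm². φR_n = 0.90 × 250 × 1056 = 237.6 kN.
Governing: min(696.4, 410.4, 237.6) = 237.6 kN → gross-section yield.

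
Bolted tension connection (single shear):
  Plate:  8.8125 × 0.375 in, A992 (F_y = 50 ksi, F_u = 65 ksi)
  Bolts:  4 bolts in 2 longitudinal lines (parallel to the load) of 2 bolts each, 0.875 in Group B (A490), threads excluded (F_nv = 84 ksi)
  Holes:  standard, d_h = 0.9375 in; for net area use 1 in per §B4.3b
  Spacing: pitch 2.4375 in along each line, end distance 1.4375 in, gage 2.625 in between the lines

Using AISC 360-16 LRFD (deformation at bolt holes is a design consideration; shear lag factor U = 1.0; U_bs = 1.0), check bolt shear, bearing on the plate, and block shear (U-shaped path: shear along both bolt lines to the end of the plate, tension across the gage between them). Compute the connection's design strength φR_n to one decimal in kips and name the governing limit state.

81.8 kips (block shear governs)

Bolt shear: A_b = π(0.875)²/4 = 0.60132 in². φR_n = 0.75 × 84 × 0.60132 × 4 × 1 = 151.5 kips.
Bearing (0.375 in plate, F_u = 65 ksi): end bolts L_c = 1.4375 − 0.9375/2 = 0.96875, R_n = min(1.2×0.96875×0.375×65, 2.4×0.875×0.375×65) = 28.336 kips/bolt; interior L_c = 2.4375 − 0.9375 = 1.5, R_n = 43.875 kips/bolt. φR_n = 0.75 × (2×28.336 + 2×43.875) = 108.3 kips.
Block shear: shear path 2×[1.4375+1×2.4375] = 2×3.875 in, A_gv = 2.9063, A_nv = 2×(3.875 − 1.5×1)×0.375 = 1.7813 in²; tension across gage: (2.625 − 1×1)×0.375 = 0.60938 in². R_n = min(0.6×65×1.7813, 0.6×50×2.9063) + 1.0×65×0.60938 = min(69.471, 87.189) + 39.61 = 109.08 kips. φR_n = 0.75 × 109.08 = 81.8 kips.
Governing: min(151.5, 108.3, 81.8) = 81.8 kips → block shear.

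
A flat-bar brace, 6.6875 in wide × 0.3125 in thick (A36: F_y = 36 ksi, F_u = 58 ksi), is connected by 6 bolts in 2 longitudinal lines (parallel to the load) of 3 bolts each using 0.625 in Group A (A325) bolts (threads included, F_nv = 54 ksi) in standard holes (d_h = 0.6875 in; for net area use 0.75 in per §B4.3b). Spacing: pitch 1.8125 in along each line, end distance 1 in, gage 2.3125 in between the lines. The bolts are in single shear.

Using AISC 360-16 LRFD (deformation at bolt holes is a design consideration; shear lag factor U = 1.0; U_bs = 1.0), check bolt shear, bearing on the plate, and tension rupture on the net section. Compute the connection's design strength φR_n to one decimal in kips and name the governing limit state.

70.5 kips (net-section rupture governs)

Bolt shear: A_b = π(0.625)²/4 = 0.3068 in². φR_n = 0.75 × 54 × 0.3068 × 6 × 1 = 74.6 kips.
Bearing (0.3125 in plate, F_u = 58 ksi): end bolts L_c = 1 − 0.6875/2 = 0.65625, R_n = min(1.2×0.65625×0.3125×58, 2.4×0.625×0.3125×58) = 14.273 kips/bolt; interior L_c = 1.8125 − 0.6875 = 1.125, R_n = 24.469 kips/bolt. φR_n = 0.75 × (2×14.273 + 4×24.469) = 94.8 kips.
Tension rupture (net): A_n = (6.6875 − 2×0.75)×0.3125 = 1.6211 in² (U = 1.0, A_e = A_n). φR_n = 0.75 × 58 × 1.6211 = 70.5 kips.
Governing: min(74.6, 94.8, 70.5) = 70.5 kips → net-section rupture.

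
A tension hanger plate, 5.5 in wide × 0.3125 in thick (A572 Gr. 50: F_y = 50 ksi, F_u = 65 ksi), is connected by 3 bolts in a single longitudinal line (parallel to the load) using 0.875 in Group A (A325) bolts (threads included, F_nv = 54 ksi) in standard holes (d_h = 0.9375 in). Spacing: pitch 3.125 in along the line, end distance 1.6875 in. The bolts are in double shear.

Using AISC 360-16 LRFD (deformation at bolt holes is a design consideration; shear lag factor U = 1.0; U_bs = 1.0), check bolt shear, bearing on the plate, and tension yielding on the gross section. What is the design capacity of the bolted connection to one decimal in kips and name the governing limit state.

77.3 kips (gross-section yield governs)

Bolt shear: A_b = π(0.875)²/4 = 0.60132 in². φR_n = 0.75 × 54 × 0.60132 × 3 × 2 = 146.1 kips.
Bearing (0.3125 in plate, F_u = 65 ksi): end bolts L_c = 1.6875 − 0.9375/2 = 1.21875, R_n = min(1.2×1.21875×0.3125×65, 2.4×0.875×0.3125×65) = 29.707 kips/bolt; interior L_c = 3.125 − 0.9375 = 2.1875, R_n = 42.656 kips/bolt. φR_n = 0.75 × (1×29.707 + 2×42.656) = 86.3 kips.
Tension yield (gross): A_g = 5.5×0.3125 = 1.7188 in². φR_n = 0.90 × 50 × 1.7188 = 77.3 kips.
Governing: min(146.1, 86.3, 77.3) = 77.3 kips → gross-section yield.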